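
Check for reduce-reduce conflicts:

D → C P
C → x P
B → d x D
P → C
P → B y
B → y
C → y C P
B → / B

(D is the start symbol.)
No reduce-reduce conflicts

A reduce-reduce conflict occurs when an LR(0) state has two complete items [A → α .] and [B → β .] — both call for a reduction, and with no lookahead the parser cannot choose between them.

Augment with D' → D and build the canonical LR(0) collection (I0 = CLOSURE({[D' → . D]}), then GOTO on every symbol after a dot until no new states appear). It has 19 states:
  I0: { [C → . x P], [C → . y C P], [D → . C P], [D' → . D] }  — shift
  I1: { [B → . / B], [B → . d x D], [B → . y], [C → . x P], [C → . y C P], [D → C . P], [P → . B y], [P → . C] }  — shift
  I2: { [D' → D .] }  — accept
  I3: { [B → . / B], [B → . d x D], [B → . y], [C → . x P], [C → . y C P], [C → x . P], [P → . B y], [P → . C] }  — shift
  I4: { [C → . x P], [C → . y C P], [C → y . C P] }  — shift
  I5: { [B → . / B], [B → . d x D], [B → . y], [C → . x P], [C → . y C P], [C → y C . P], [P → . B y], [P → . C] }  — shift
  I6: { [B → . / B], [B → . d x D], [B → . y], [B → / . B] }  — shift
  I7: { [P → B . y] }  — shift
  I8: { [P → C .] }  — reduce
  I9: { [C → y C P .] }  — reduce
  I10: { [B → d . x D] }  — shift
  I11: { [B → y .], [C → . x P], [C → . y C P], [C → y . C P] }  — shift, reduce
  I12: { [B → d x . D], [C → . x P], [C → . y C P], [D → . C P] }  — shift
  I13: { [B → d x D .] }  — reduce
  I14: { [P → B y .] }  — reduce
  I15: { [B → / B .] }  — reduce
  I16: { [B → y .] }  — reduce
  I17: { [C → x P .] }  — reduce
  I18: { [D → C P .] }  — reduce

No state contains more than one complete item.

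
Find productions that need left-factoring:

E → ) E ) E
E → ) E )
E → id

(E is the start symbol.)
Yes, E has productions with common prefix ') E )'

Left-factoring is needed when two productions for the same non-terminal
share a common prefix on the right-hand side.

Productions for E:
  E → ) E ) E
  E → ) E )
  E → id

Found common prefix ') E )' in productions for E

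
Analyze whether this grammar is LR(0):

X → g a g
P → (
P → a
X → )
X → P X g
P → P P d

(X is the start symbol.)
A grammar is LR(0) if no state in the canonical LR(0) collection has:
  - both a shift item (dot before a terminal) and a complete item (shift-reduce conflict), or
  - two or more complete items (reduce-reduce conflict; the accept item [X' → X .] counts as a complete item here).

Augment with X' → X and build the canonical LR(0) collection (I0 = CLOSURE({[X' → . X]}), then GOTO on every symbol after a dot until no new states appear). It has 13 states:
  I0: { [P → . (], [P → . P P d], [P → . a], [X → . )], [X → . P X g], [X → . g a g], [X' → . X] }  — shift
  I1: { [P → ( .] }  — reduce
  I2: { [X → ) .] }  — reduce
  I3: { [P → . (], [P → . P P d], [P → . a], [P → P . P d], [X → . )], [X → . P X g], [X → . g a g], [X → P . X g] }  — shift
  I4: { [X' → X .] }  — accept
  I5: { [P → a .] }  — reduce
  I6: { [X → g . a g] }  — shift
  I7: { [X → g a . g] }  — shift
  I8: { [X → g a g .] }  — reduce
  I9: { [P → . (], [P → . P P d], [P → . a], [P → P . P d], [P → P P . d], [X → . )], [X → . P X g], [X → . g a g], [X → P . X g] }  — shift
  I10: { [X → P X . g] }  — shift
  I11: { [X → P X g .] }  — reduce
  I12: { [P → P P d .] }  — reduce

Every state is either a pure shift/goto state or contains exactly one complete item and nothing to shift — no conflicts. The grammar is LR(0).

Answer: Yes, the grammar is LR(0)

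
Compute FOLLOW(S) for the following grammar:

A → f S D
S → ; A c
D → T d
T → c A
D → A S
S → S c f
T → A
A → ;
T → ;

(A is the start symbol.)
In A → f S D: S is followed by D, add FIRST(D) \ {ε} = { ';', 'c', 'f' }
In D → A S: S is at the end, add FOLLOW(D)
In S → S c f: S is followed by c f, add FIRST(c f) \ {ε} = { 'c' }

The FOLLOW sets referred to above (computed the same way, to a fixed point):
  FOLLOW(D) = { $, ';', 'c', 'd' }

Taking the union: FOLLOW(S) = { $, ';', 'c', 'd', 'f' }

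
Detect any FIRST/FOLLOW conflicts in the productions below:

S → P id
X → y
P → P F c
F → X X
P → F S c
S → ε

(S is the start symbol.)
No FIRST/FOLLOW conflicts.

Nullable non-terminals: S.
FIRST sets used below: FIRST(P) = { 'y' }

S: nullable alternative(s) S → ε; FOLLOW(S) = { $, 'c' }
  S → P id: FIRST \ {ε} = { 'y' } — disjoint from FOLLOW(S)
  S → ε: FIRST \ {ε} = { } — this is the only nullable alternative, skip

F, P, X have no nullable alternative, so no FIRST/FOLLOW check is needed there.

No FIRST/FOLLOW conflicts found.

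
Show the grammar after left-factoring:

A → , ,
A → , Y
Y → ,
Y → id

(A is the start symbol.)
A → , A'
A' → ,
A' → Y
Y → ,
Y → id

Left-factoring transforms A → αβ₁ | αβ₂ into A → αA' and A' → β₁ | β₂
(α is the longest common prefix among the alternatives). Repeat until
no nonterminal has two alternatives with a common prefix.

Round 1: A has alternatives sharing prefix ','. Introduce A': A → , A'
  Add: A' → ,
  Add: A' → Y

No remaining common prefixes — done.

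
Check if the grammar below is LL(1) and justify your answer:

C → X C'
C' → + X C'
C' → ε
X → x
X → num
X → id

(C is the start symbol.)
Yes, the grammar is LL(1).

A grammar is LL(1) if for each non-terminal N with multiple productions, the predict sets of those productions are pairwise disjoint, where PREDICT(N → α) = (FIRST(α) \ {ε}) ∪ (FOLLOW(N) if α ⇒* ε).

Relevant sets:
  FOLLOW(C') = { $ }

For C':
  PREDICT(C' → '+' X C') = { '+' }
  PREDICT(C' → ε) = { $ }
For X:
  PREDICT(X → x) = { 'x' }
  PREDICT(X → num) = { 'num' }
  PREDICT(X → id) = { 'id' }
C has a single production, so nothing to check there.

All predict sets are disjoint. The grammar IS LL(1).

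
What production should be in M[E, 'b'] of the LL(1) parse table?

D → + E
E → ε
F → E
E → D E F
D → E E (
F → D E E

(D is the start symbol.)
Empty (error entry)

To find M[E, 'b'], we find productions for E where 'b' is in the predict set (PREDICT(N → α) = (FIRST(α) \ {ε}) ∪ (FOLLOW(N) if α ⇒* ε)).

Relevant sets:
  FIRST(D) = { '(', '+' }
  FOLLOW(E) = { $, '(', '+' }

E → ε: PREDICT = { $, '(', '+' }
E → D E F: PREDICT = { '(', '+' }

M[E, 'b'] is empty (no production applies)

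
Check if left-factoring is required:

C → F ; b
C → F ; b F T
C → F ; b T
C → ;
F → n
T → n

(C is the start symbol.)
Yes, C has productions with common prefix 'F ; b'

Left-factoring is needed when two productions for the same non-terminal
share a common prefix on the right-hand side.

Productions for C:
  C → F ; b
  C → F ; b F T
  C → F ; b T
  C → ;

Found common prefix 'F ; b' in productions for C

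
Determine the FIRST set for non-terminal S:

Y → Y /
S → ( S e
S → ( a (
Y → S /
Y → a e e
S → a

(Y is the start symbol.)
From S → ( S e:
  - '(' is a terminal: add '(' and stop
From S → ( a (:
  - '(' is a terminal: add '(' and stop
From S → a:
  - a is a terminal: add 'a' and stop

Collecting: FIRST(S) = { '(', 'a' }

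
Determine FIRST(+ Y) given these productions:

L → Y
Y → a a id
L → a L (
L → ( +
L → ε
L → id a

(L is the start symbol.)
{ '+' }

To compute FIRST(+ Y), process the symbols left to right:
Symbol + is a terminal. Add '+' and stop.
FIRST(+ Y) = { '+' }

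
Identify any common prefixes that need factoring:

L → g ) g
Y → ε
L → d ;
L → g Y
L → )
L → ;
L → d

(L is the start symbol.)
Left-factoring is needed when two productions for the same non-terminal
share a common prefix on the right-hand side.

Productions for L:
  L → g ) g
  L → d ;
  L → g Y
  L → )
  L → ;
  L → d

Found common prefix 'g' in productions for L
Found common prefix 'd' in productions for L

Answer: Yes, L has productions with common prefix 'g'; L has productions with common prefix 'd'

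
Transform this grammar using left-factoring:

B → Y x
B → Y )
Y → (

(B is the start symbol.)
B → Y B'
B' → x
B' → )
Y → (

Left-factoring transforms A → αβ₁ | αβ₂ into A → αA' and A' → β₁ | β₂
(α is the longest common prefix among the alternatives). Repeat until
no nonterminal has two alternatives with a common prefix.

Round 1: B has alternatives sharing prefix 'Y'. Introduce B': B → Y B'
  Add: B' → x
  Add: B' → )

No remaining common prefixes — done.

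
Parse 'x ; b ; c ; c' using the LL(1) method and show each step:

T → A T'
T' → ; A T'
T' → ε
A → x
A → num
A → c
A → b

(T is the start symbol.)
Stack is shown with the top on the left.

Stack     Input            Action
---------------------------------
T $       x ; b ; c ; c $  output T → A T'
A T' $    x ; b ; c ; c $  output A → x
x T' $    x ; b ; c ; c $  match 'x'
T' $      ; b ; c ; c $    output T' → ; A T'
; A T' $  ; b ; c ; c $    match ';'
A T' $    b ; c ; c $      output A → b
b T' $    b ; c ; c $      match 'b'
T' $      ; c ; c $        output T' → ; A T'
; A T' $  ; c ; c $        match ';'
A T' $    c ; c $          output A → c
c T' $    c ; c $          match 'c'
T' $      ; c $            output T' → ; A T'
; A T' $  ; c $            match ';'
A T' $    c $              output A → c
c T' $    c $              match 'c'
T' $      $                output T' → ε
$         $                accept

The string is accepted.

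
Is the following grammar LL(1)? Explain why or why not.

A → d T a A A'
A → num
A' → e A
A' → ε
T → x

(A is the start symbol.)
Relevant sets:
  FOLLOW(A') = { $, 'e' }

For A:
  PREDICT(A → d T a A A') = { 'd' }
  PREDICT(A → num) = { 'num' }
For A':
  PREDICT(A' → e A) = { 'e' }
  PREDICT(A' → ε) = { $, 'e' }
T has a single production, so nothing to check there.

Conflict found: Predict set conflict for A': { 'e' }
The grammar is NOT LL(1).

Answer: No. Predict set conflict for A': { 'e' }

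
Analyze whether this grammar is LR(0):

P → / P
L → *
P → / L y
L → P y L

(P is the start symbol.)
A grammar is LR(0) if no state in the canonical LR(0) collection has:
  - both a shift item (dot before a terminal) and a complete item (shift-reduce conflict), or
  - two or more complete items (reduce-reduce conflict; the accept item [P' → P .] counts as a complete item here).

Augment with P' → P and build the canonical LR(0) collection (I0 = CLOSURE({[P' → . P]}), then GOTO on every symbol after a dot until no new states appear). It has 10 states:
  I0: { [P → . / L y], [P → . / P], [P' → . P] }  — shift
  I1: { [L → . *], [L → . P y L], [P → . / L y], [P → . / P], [P → / . L y], [P → / . P] }  — shift
  I2: { [P' → P .] }  — accept
  I3: { [L → * .] }  — reduce
  I4: { [P → / L . y] }  — shift
  I5: { [L → P . y L], [P → / P .] }  — shift, reduce
  I6: { [L → . *], [L → . P y L], [L → P y . L], [P → . / L y], [P → . / P] }  — shift
  I7: { [L → P y L .] }  — reduce
  I8: { [L → P . y L] }  — shift
  I9: { [P → / L y .] }  — reduce

Conflict in state I5:
  Shift-reduce conflict between [P → / P .] and [L → P . y L]
So the grammar is NOT LR(0).

Answer: No. Shift-reduce conflict between [P → / P .] and [L → P . y L]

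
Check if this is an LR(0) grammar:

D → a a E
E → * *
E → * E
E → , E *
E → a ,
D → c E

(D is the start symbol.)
A grammar is LR(0) if no state in the canonical LR(0) collection has:
  - both a shift item (dot before a terminal) and a complete item (shift-reduce conflict), or
  - two or more complete items (reduce-reduce conflict; the accept item [D' → D .] counts as a complete item here).

Augment with D' → D and build the canonical LR(0) collection (I0 = CLOSURE({[D' → . D]}), then GOTO on every symbol after a dot until no new states appear). It has 15 states:
  I0: { [D → . a a E], [D → . c E], [D' → . D] }  — shift
  I1: { [D' → D .] }  — accept
  I2: { [D → a . a E] }  — shift
  I3: { [D → c . E], [E → . * *], [E → . * E], [E → . , E *], [E → . a ,] }  — shift
  I4: { [E → * . *], [E → * . E], [E → . * *], [E → . * E], [E → . , E *], [E → . a ,] }  — shift
  I5: { [E → , . E *], [E → . * *], [E → . * E], [E → . , E *], [E → . a ,] }  — shift
  I6: { [D → c E .] }  — reduce
  I7: { [E → a . ,] }  — shift
  I8: { [E → a , .] }  — reduce
  I9: { [E → , E . *] }  — shift
  I10: { [E → , E * .] }  — reduce
  I11: { [E → * * .], [E → * . *], [E → * . E], [E → . * *], [E → . * E], [E → . , E *], [E → . a ,] }  — shift, reduce
  I12: { [E → * E .] }  — reduce
  I13: { [D → a a . E], [E → . * *], [E → . * E], [E → . , E *], [E → . a ,] }  — shift
  I14: { [D → a a E .] }  — reduce

Conflict in state I11:
  Shift-reduce conflict between [E → * * .] and [E → . * *]
So the grammar is NOT LR(0).

Answer: No. Shift-reduce conflict between [E → * * .] and [E → . * *]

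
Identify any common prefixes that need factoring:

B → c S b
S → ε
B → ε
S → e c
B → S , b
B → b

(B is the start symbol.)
No, left-factoring is not needed

Left-factoring is needed when two productions for the same non-terminal
share a common prefix on the right-hand side.

Productions for B:
  B → c S b
  B → ε
  B → S , b
  B → b
Productions for S:
  S → ε
  S → e c

No common prefixes found.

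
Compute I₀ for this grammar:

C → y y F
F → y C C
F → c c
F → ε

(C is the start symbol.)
First, augment the grammar with C' → C
I₀ = CLOSURE({ [C' → . C] }):
  [C' → . C] has the dot before C: add [C → . y y F]
No further items can be added.

I₀ = { [C → . y y F], [C' → . C] }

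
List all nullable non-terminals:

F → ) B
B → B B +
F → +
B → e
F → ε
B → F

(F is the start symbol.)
{ 'B', 'F' }

A non-terminal is nullable if it can derive ε (the empty string): either it has an ε-production, or it has a production whose right-hand side consists entirely of nullable non-terminals.

ε-productions: F → ε
So F is immediately nullable.
B → F: every symbol on the right is nullable, so B is nullable too.
Every non-terminal is now nullable.
Nullable = { 'B', 'F' }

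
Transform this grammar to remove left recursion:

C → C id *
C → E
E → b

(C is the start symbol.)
C → E C'
C' → id * C'
C' → ε
E → b

C is directly left-recursive. The standard transformation for
  A → A α₁ | ... | A α_m | β₁ | ... | β_n
is
  A  → β₁ A' | ... | β_n A'
  A' → α₁ A' | ... | α_m A' | ε

C → E becomes C → E C'
C → C id * becomes C' → id * C'
Add C' → ε

Productions for other non-terminals are unchanged:
  E → b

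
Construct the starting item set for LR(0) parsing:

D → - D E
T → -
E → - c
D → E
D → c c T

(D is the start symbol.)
First, augment the grammar with D' → D
I₀ = CLOSURE({ [D' → . D] }):
  [D' → . D] has the dot before D: add [D → . - D E], [D → . E], [D → . c c T]
  [D → . E] has the dot before E: add [E → . - c]
No further items can be added.

I₀ = { [D → . - D E], [D → . E], [D → . c c T], [D' → . D], [E → . - c] }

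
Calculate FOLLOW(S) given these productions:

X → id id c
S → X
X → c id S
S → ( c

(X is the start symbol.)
{ $ }

To compute FOLLOW(S), find every occurrence of S on a right-hand side N → α S β: add FIRST(β) \ {ε}, and if β is empty or nullable also add FOLLOW(N). Iterate to a fixed point.

In X → c id S: S is at the end, add FOLLOW(X)

The FOLLOW sets referred to above (computed the same way, to a fixed point):
  FOLLOW(X) = { $ }

Taking the union: FOLLOW(S) = { $ }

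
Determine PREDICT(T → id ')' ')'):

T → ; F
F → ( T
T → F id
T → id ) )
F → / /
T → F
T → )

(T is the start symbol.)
{ 'id' }

PREDICT(T → id ')' ')') = (FIRST(RHS) \ {ε}) ∪ (FOLLOW(T) if ε ∈ FIRST(RHS), i.e. RHS ⇒* ε)
FIRST(id ')' ')') = { 'id' }
ε ∉ FIRST(id ')' ')'), so FOLLOW(T) is not added.
PREDICT(T → id ')' ')') = { 'id' }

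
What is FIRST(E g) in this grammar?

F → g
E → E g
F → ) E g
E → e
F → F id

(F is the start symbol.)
FIRST sets of the non-terminals involved (from the grammar, by fixed-point iteration):
  FIRST(E) = { 'e' }

To compute FIRST(E g), process the symbols left to right:
Symbol E is a non-terminal. Add FIRST(E) \ {ε} = { 'e' }
E is not nullable (ε ∉ FIRST(E)), so stop here.
FIRST(E g) = { 'e' }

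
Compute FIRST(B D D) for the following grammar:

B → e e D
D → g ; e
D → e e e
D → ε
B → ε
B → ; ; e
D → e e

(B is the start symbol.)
FIRST sets of the non-terminals involved (from the grammar, by fixed-point iteration):
  FIRST(B) = { ';', 'e', ε }
  FIRST(D) = { 'e', 'g', ε }

To compute FIRST(B D D), process the symbols left to right:
Symbol B is a non-terminal. Add FIRST(B) \ {ε} = { ';', 'e' }
B is nullable (ε ∈ FIRST(B)), continue to the next symbol.
Symbol D is a non-terminal. Add FIRST(D) \ {ε} = { 'e', 'g' }
D is nullable (ε ∈ FIRST(D)), continue to the next symbol.
Symbol D is a non-terminal. Add FIRST(D) \ {ε} = { 'e', 'g' }
D is nullable (ε ∈ FIRST(D)), continue to the next symbol.
All symbols are nullable, so ε is in the result.
FIRST(B D D) = { ';', 'e', 'g', ε }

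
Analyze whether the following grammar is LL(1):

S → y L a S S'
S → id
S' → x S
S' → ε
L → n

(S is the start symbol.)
No. Predict set conflict for S': { 'x' }

Relevant sets:
  FOLLOW(S') = { $, 'x' }

For S:
  PREDICT(S → y L a S S') = { 'y' }
  PREDICT(S → id) = { 'id' }
For S':
  PREDICT(S' → x S) = { 'x' }
  PREDICT(S' → ε) = { $, 'x' }
L has a single production, so nothing to check there.

Conflict found: Predict set conflict for S': { 'x' }
The grammar is NOT LL(1).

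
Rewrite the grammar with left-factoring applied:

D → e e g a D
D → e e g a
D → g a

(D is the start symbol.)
Left-factoring transforms A → αβ₁ | αβ₂ into A → αA' and A' → β₁ | β₂
(α is the longest common prefix among the alternatives). Repeat until
no nonterminal has two alternatives with a common prefix.

Round 1: D has alternatives sharing prefix 'e e g a'. Introduce D': D → e e g a D'
  Add: D' → D
  Add: D' → ε

No remaining common prefixes — done.

Resulting grammar:
D → e e g a D'
D' → D
D' → ε
D → g a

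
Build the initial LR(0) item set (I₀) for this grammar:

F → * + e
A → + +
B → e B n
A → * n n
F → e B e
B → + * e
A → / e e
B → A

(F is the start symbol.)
First, augment the grammar with F' → F
I₀ = CLOSURE({ [F' → . F] }):
  [F' → . F] has the dot before F: add [F → . * + e], [F → . e B e]
No further items can be added.

I₀ = { [F → . * + e], [F → . e B e], [F' → . F] }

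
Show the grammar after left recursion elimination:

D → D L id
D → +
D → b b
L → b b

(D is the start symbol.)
D is directly left-recursive. The standard transformation for
  A → A α₁ | ... | A α_m | β₁ | ... | β_n
is
  A  → β₁ A' | ... | β_n A'
  A' → α₁ A' | ... | α_m A' | ε

D → + becomes D → + D'
D → b b becomes D → b b D'
D → D L id becomes D' → L id D'
Add D' → ε

Productions for other non-terminals are unchanged:
  L → b b

Resulting grammar:
D → + D'
D → b b D'
D' → L id D'
D' → ε
L → b b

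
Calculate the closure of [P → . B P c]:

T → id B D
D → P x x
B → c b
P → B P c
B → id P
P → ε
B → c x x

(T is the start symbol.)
To compute CLOSURE, for each item [A → α.Bβ] where B is a non-terminal, add [B → .γ] for all productions B → γ; repeat for the newly added items until nothing changes.

Start with: [P → . B P c]
  [P → . B P c] has the dot before B: add [B → . c b], [B → . id P], [B → . c x x]
No further items can be added.

CLOSURE = { [B → . c b], [B → . c x x], [B → . id P], [P → . B P c] }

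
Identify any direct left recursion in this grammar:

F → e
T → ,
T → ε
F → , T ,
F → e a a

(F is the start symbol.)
No direct left recursion

F → e: starts with e
T → ,: starts with ','
T → ε: starts with ε
F → , T ,: starts with ','
F → e a a: starts with e

No direct left recursion found.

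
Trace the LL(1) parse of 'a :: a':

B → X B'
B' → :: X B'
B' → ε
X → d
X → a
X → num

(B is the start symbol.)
LL(1) parsing maintains a stack (initially the start symbol over $) and the input. At each step: if the stack top is a terminal, match it against the current input token; if it is a non-terminal N, replace it with the RHS of M[N, lookahead] (the unique production whose predict set contains the lookahead).

Stack is shown with the top on the left.

Stack      Input     Action
---------------------------
B $        a :: a $  output B → X B'
X B' $     a :: a $  output X → a
a B' $     a :: a $  match 'a'
B' $       :: a $    output B' → :: X B'
:: X B' $  :: a $    match '::'
X B' $     a $       output X → a
a B' $     a $       match 'a'
B' $       $         output B' → ε
$          $         accept

The string is accepted.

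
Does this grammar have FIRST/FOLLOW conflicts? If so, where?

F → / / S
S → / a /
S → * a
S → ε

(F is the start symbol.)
No FIRST/FOLLOW conflicts.

Nullable non-terminals: S.

S: nullable alternative(s) S → ε; FOLLOW(S) = { $ }
  S → / a /: FIRST \ {ε} = { '/' } — disjoint from FOLLOW(S)
  S → * a: FIRST \ {ε} = { '*' } — disjoint from FOLLOW(S)
  S → ε: FIRST \ {ε} = { } — this is the only nullable alternative, skip

F has no nullable alternative, so no FIRST/FOLLOW check is needed there.

No FIRST/FOLLOW conflicts found.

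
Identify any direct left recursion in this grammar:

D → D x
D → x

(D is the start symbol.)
D → D x: LEFT RECURSIVE (starts with D)
D → x: starts with x

The grammar has direct left recursion on: D.

Answer: Yes, D is left-recursive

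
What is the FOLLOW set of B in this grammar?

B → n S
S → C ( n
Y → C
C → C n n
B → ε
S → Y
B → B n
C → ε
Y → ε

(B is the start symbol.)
{ $, 'n' }

To compute FOLLOW(B), find every occurrence of B on a right-hand side N → α B β: add FIRST(β) \ {ε}, and if β is empty or nullable also add FOLLOW(N). Iterate to a fixed point.

B is the start symbol, so $ ∈ FOLLOW(B).
In B → B n: B is followed by n, add FIRST(n) \ {ε} = { 'n' }

Taking the union: FOLLOW(B) = { $, 'n' }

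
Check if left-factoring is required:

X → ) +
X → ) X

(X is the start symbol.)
Yes, X has productions with common prefix ')'

Left-factoring is needed when two productions for the same non-terminal
share a common prefix on the right-hand side.

Productions for X:
  X → ) +
  X → ) X

Found common prefix ')' in productions for X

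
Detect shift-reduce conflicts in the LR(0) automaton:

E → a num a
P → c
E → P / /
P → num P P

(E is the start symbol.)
A shift-reduce conflict occurs when an LR(0) state has both:
  - a complete (reduce) item [A → α .] (dot at the end), and
  - a shift item [B → β . c γ] (dot before a terminal).

Augment with E' → E and build the canonical LR(0) collection (I0 = CLOSURE({[E' → . E]}), then GOTO on every symbol after a dot until no new states appear). It has 12 states:
  I0: { [E → . P / /], [E → . a num a], [E' → . E], [P → . c], [P → . num P P] }  — shift
  I1: { [E' → E .] }  — accept
  I2: { [E → P . / /] }  — shift
  I3: { [E → a . num a] }  — shift
  I4: { [P → c .] }  — reduce
  I5: { [P → . c], [P → . num P P], [P → num . P P] }  — shift
  I6: { [P → . c], [P → . num P P], [P → num P . P] }  — shift
  I7: { [P → num P P .] }  — reduce
  I8: { [E → a num . a] }  — shift
  I9: { [E → a num a .] }  — reduce
  I10: { [E → P / . /] }  — shift
  I11: { [E → P / / .] }  — reduce

No state contains both a complete item and a shift item.

Answer: No shift-reduce conflicts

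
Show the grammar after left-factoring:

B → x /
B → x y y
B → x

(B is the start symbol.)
Left-factoring transforms A → αβ₁ | αβ₂ into A → αA' and A' → β₁ | β₂
(α is the longest common prefix among the alternatives). Repeat until
no nonterminal has two alternatives with a common prefix.

Round 1: B has alternatives sharing prefix 'x'. Introduce B': B → x B'
  Add: B' → /
  Add: B' → y y
  Add: B' → ε

No remaining common prefixes — done.

Resulting grammar:
B → x B'
B' → /
B' → y y
B' → ε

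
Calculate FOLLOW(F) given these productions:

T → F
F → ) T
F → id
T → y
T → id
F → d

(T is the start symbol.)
{ $ }

In T → F: F is at the end, add FOLLOW(T)

The FOLLOW sets referred to above (computed the same way, to a fixed point):
  FOLLOW(T) = { $ }

Taking the union: FOLLOW(F) = { $ }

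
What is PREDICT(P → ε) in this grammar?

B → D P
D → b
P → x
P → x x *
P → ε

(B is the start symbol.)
PREDICT(P → ε) = (FIRST(RHS) \ {ε}) ∪ (FOLLOW(P) if ε ∈ FIRST(RHS), i.e. RHS ⇒* ε)
The right-hand side is ε (FIRST(ε) = { ε }), so the predict set is FOLLOW(P) = { $ }
PREDICT(P → ε) = { $ }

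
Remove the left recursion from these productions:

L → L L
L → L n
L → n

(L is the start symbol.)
L is directly left-recursive. The standard transformation for
  A → A α₁ | ... | A α_m | β₁ | ... | β_n
is
  A  → β₁ A' | ... | β_n A'
  A' → α₁ A' | ... | α_m A' | ε

L → n becomes L → n L'
L → L L becomes L' → L L'
L → L n becomes L' → n L'
Add L' → ε

Resulting grammar:
L → n L'
L' → L L'
L' → n L'
L' → ε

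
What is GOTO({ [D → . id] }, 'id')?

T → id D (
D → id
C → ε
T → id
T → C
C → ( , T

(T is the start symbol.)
{ [D → id .] }

GOTO(I, 'id') = CLOSURE({ [A → αX.β] : [A → α.Xβ] ∈ I, X = 'id' })

Items with dot before 'id', with the dot advanced:
  [D → . id] → [D → id .]
Closure adds nothing (no advanced item has the dot before a non-terminal).

GOTO = { [D → id .] }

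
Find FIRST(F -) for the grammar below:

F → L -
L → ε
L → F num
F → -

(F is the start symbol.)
{ '-' }

FIRST sets of the non-terminals involved (from the grammar, by fixed-point iteration):
  FIRST(F) = { '-' }

To compute FIRST(F -), process the symbols left to right:
Symbol F is a non-terminal. Add FIRST(F) \ {ε} = { '-' }
F is not nullable (ε ∉ FIRST(F)), so stop here.
FIRST(F -) = { '-' }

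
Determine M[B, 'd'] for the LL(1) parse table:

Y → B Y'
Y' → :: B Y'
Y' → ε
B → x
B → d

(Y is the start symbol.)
B → d

To find M[B, 'd'], we find productions for B where 'd' is in the predict set (PREDICT(N → α) = (FIRST(α) \ {ε}) ∪ (FOLLOW(N) if α ⇒* ε)).

B → x: PREDICT = { 'x' }
B → d: PREDICT = { 'd' }
  'd' is in predict set, so this production goes in M[B, 'd']

M[B, 'd'] = B → d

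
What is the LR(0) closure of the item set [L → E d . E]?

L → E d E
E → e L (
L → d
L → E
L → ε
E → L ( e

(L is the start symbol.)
To compute CLOSURE, for each item [A → α.Bβ] where B is a non-terminal, add [B → .γ] for all productions B → γ; repeat for the newly added items until nothing changes.

Start with: [L → E d . E]
  [L → E d . E] has the dot before E: add [E → . e L (], [E → . L ( e]
  [E → . L ( e] has the dot before L: add [L → . E d E], [L → . d], [L → . E], [L → .]
No further items can be added.

CLOSURE = { [E → . L ( e], [E → . e L (], [L → . E d E], [L → . E], [L → . d], [L → .], [L → E d . E] }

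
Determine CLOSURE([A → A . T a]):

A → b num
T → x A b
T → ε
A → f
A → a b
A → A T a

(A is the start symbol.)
To compute CLOSURE, for each item [A → α.Bβ] where B is a non-terminal, add [B → .γ] for all productions B → γ; repeat for the newly added items until nothing changes.

Start with: [A → A . T a]
  [A → A . T a] has the dot before T: add [T → . x A b], [T → .]
No further items can be added.

CLOSURE = { [A → A . T a], [T → . x A b], [T → .] }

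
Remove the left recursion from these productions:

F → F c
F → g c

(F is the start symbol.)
F → g c F'
F' → c F'
F' → ε

F is directly left-recursive. The standard transformation for
  A → A α₁ | ... | A α_m | β₁ | ... | β_n
is
  A  → β₁ A' | ... | β_n A'
  A' → α₁ A' | ... | α_m A' | ε

F → g c becomes F → g c F'
F → F c becomes F' → c F'
Add F' → ε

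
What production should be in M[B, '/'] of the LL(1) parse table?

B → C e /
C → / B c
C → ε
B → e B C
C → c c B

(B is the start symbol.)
To find M[B, '/'], we find productions for B where '/' is in the predict set (PREDICT(N → α) = (FIRST(α) \ {ε}) ∪ (FOLLOW(N) if α ⇒* ε)).

Relevant sets:
  FIRST(C) = { '/', 'c', ε }

B → C e /: PREDICT = { '/', 'c', 'e' }
  '/' is in predict set, so this production goes in M[B, '/']
B → e B C: PREDICT = { 'e' }

M[B, '/'] = B → C e /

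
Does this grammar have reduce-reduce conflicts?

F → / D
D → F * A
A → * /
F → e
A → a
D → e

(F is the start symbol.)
Augment with F' → F and build the canonical LR(0) collection (I0 = CLOSURE({[F' → . F]}), then GOTO on every symbol after a dot until no new states appear). It has 12 states:
  I0: { [F → . / D], [F → . e], [F' → . F] }  — shift
  I1: { [D → . F * A], [D → . e], [F → . / D], [F → . e], [F → / . D] }  — shift
  I2: { [F' → F .] }  — accept
  I3: { [F → e .] }  — reduce
  I4: { [F → / D .] }  — reduce
  I5: { [D → F . * A] }  — shift
  I6: { [D → e .], [F → e .] }  — 2 reduces
  I7: { [A → . * /], [A → . a], [D → F * . A] }  — shift
  I8: { [A → * . /] }  — shift
  I9: { [D → F * A .] }  — reduce
  I10: { [A → a .] }  — reduce
  I11: { [A → * / .] }  — reduce

I6 contains complete items [D → e .], [F → e .] — reduce-reduce conflict.

Answer: Yes — I6: [D → e .] vs [F → e .]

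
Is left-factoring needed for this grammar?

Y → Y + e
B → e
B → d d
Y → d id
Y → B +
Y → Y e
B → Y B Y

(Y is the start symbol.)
Left-factoring is needed when two productions for the same non-terminal
share a common prefix on the right-hand side.

Productions for Y:
  Y → Y + e
  Y → d id
  Y → B +
  Y → Y e
Productions for B:
  B → e
  B → d d
  B → Y B Y

Found common prefix 'Y' in productions for Y

Answer: Yes, Y has productions with common prefix 'Y'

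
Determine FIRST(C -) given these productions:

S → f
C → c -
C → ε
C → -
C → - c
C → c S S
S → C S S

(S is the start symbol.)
FIRST sets of the non-terminals involved (from the grammar, by fixed-point iteration):
  FIRST(C) = { '-', 'c', ε }

To compute FIRST(C -), process the symbols left to right:
Symbol C is a non-terminal. Add FIRST(C) \ {ε} = { '-', 'c' }
C is nullable (ε ∈ FIRST(C)), continue to the next symbol.
Symbol - is a terminal. Add '-' and stop.
FIRST(C -) = { '-', 'c' }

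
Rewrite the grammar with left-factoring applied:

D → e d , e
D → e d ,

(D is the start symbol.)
Left-factoring transforms A → αβ₁ | αβ₂ into A → αA' and A' → β₁ | β₂
(α is the longest common prefix among the alternatives). Repeat until
no nonterminal has two alternatives with a common prefix.

Round 1: D has alternatives sharing prefix 'e d ,'. Introduce D': D → e d , D'
  Add: D' → e
  Add: D' → ε

No remaining common prefixes — done.

Resulting grammar:
D → e d , D'
D' → e
D' → ε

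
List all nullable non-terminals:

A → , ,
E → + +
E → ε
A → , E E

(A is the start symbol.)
A non-terminal is nullable if it can derive ε (the empty string): either it has an ε-production, or it has a production whose right-hand side consists entirely of nullable non-terminals.

ε-productions: E → ε
So E is immediately nullable.
No further non-terminal can be added: every production for the remaining non-terminals contains a terminal or a non-nullable non-terminal.
Nullable = { 'E' }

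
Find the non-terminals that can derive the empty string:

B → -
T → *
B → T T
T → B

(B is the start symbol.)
There are no ε-productions, so no non-terminal can derive ε.
No non-terminals are nullable.

Answer: None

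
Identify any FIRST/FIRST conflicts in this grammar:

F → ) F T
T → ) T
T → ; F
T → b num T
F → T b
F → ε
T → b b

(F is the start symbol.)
A FIRST/FIRST conflict occurs when two productions N → α and N → β for the same non-terminal have FIRST(α) ∩ FIRST(β) ≠ ∅ (with ε ∈ FIRST of a nullable right-hand side, so two nullable alternatives also conflict).

FIRST sets of the non-terminals at (or reachable through a nullable prefix from) the front of some alternative:
  FIRST(T) = { ')', ';', 'b' }

Productions for F:
  F → ) F T: FIRST = { ')' }
  F → T b: FIRST = { ')', ';', 'b' }
  F → ε: FIRST = { ε }
Productions for T:
  T → ) T: FIRST = { ')' }
  T → ; F: FIRST = { ';' }
  T → b num T: FIRST = { 'b' }
  T → b b: FIRST = { 'b' }

Conflict for F: F → ) F T and F → T b
  Overlap: { ')' }
Conflict for T: T → b num T and T → b b
  Overlap: { 'b' }

Answer: Yes. F → ')' F T / F → T b on { ')' }; T → b num T / T → b b on { 'b' }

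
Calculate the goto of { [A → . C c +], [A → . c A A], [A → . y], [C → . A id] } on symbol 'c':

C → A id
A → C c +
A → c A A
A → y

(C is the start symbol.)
{ [A → . C c +], [A → . c A A], [A → . y], [A → c . A A], [C → . A id] }

GOTO(I, 'c') = CLOSURE({ [A → αX.β] : [A → α.Xβ] ∈ I, X = 'c' })

Items with dot before 'c', with the dot advanced:
  [A → . c A A] → [A → c . A A]
Closure of the advanced items:
  [A → c . A A] has the dot before A: add [A → . C c +], [A → . c A A], [A → . y]
  [A → . C c +] has the dot before C: add [C → . A id]

GOTO = { [A → . C c +], [A → . c A A], [A → . y], [A → c . A A], [C → . A id] }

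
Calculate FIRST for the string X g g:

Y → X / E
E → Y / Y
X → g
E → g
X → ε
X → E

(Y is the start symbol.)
{ '/', 'g' }

FIRST sets of the non-terminals involved (from the grammar, by fixed-point iteration):
  FIRST(X) = { '/', 'g', ε }

To compute FIRST(X g g), process the symbols left to right:
Symbol X is a non-terminal. Add FIRST(X) \ {ε} = { '/', 'g' }
X is nullable (ε ∈ FIRST(X)), continue to the next symbol.
Symbol g is a terminal. Add 'g' and stop.
FIRST(X g g) = { '/', 'g' }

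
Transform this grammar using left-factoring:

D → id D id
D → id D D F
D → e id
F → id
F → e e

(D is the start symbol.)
Left-factoring transforms A → αβ₁ | αβ₂ into A → αA' and A' → β₁ | β₂
(α is the longest common prefix among the alternatives). Repeat until
no nonterminal has two alternatives with a common prefix.

Round 1: D has alternatives sharing prefix 'id D'. Introduce D': D → id D D'
  Add: D' → id
  Add: D' → D F

No remaining common prefixes — done.

Resulting grammar:
D → id D D'
D' → id
D' → D F
D → e id
F → id
F → e e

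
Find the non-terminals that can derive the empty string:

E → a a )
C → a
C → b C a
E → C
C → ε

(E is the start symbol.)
{ 'C', 'E' }

A non-terminal is nullable if it can derive ε (the empty string): either it has an ε-production, or it has a production whose right-hand side consists entirely of nullable non-terminals.

ε-productions: C → ε
So C is immediately nullable.
E → C: every symbol on the right is nullable, so E is nullable too.
Every non-terminal is now nullable.
Nullable = { 'C', 'E' }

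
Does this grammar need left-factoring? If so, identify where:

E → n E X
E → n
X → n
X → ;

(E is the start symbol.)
Left-factoring is needed when two productions for the same non-terminal
share a common prefix on the right-hand side.

Productions for E:
  E → n E X
  E → n
Productions for X:
  X → n
  X → ;

Found common prefix 'n' in productions for E

Answer: Yes, E has productions with common prefix 'n'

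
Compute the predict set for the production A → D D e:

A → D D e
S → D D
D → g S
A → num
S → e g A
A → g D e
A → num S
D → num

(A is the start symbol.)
PREDICT(A → D D e) = (FIRST(RHS) \ {ε}) ∪ (FOLLOW(A) if ε ∈ FIRST(RHS), i.e. RHS ⇒* ε)
FIRST(D) = { 'g', 'num' }
FIRST(D D e) = { 'g', 'num' }
ε ∉ FIRST(D D e), so FOLLOW(A) is not added.
PREDICT(A → D D e) = { 'g', 'num' }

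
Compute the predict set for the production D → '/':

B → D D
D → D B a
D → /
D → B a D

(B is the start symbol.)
{ '/' }

PREDICT(D → '/') = (FIRST(RHS) \ {ε}) ∪ (FOLLOW(D) if ε ∈ FIRST(RHS), i.e. RHS ⇒* ε)
FIRST('/') = { '/' }
ε ∉ FIRST('/'), so FOLLOW(D) is not added.
PREDICT(D → '/') = { '/' }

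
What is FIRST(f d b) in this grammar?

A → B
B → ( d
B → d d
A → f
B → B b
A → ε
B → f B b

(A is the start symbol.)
{ 'f' }

To compute FIRST(f d b), process the symbols left to right:
Symbol f is a terminal. Add 'f' and stop.
FIRST(f d b) = { 'f' }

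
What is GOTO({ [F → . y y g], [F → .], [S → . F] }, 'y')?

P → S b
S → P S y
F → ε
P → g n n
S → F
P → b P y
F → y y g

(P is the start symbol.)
{ [F → y . y g] }

GOTO(I, 'y') = CLOSURE({ [A → αX.β] : [A → α.Xβ] ∈ I, X = 'y' })

Items with dot before 'y', with the dot advanced:
  [F → . y y g] → [F → y . y g]
Closure adds nothing (no advanced item has the dot before a non-terminal).

GOTO = { [F → y . y g] }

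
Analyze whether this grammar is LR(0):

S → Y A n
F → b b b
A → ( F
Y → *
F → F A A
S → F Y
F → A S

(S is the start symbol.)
A grammar is LR(0) if no state in the canonical LR(0) collection has:
  - both a shift item (dot before a terminal) and a complete item (shift-reduce conflict), or
  - two or more complete items (reduce-reduce conflict; the accept item [S' → S .] counts as a complete item here).

Augment with S' → S and build the canonical LR(0) collection (I0 = CLOSURE({[S' → . S]}), then GOTO on every symbol after a dot until no new states appear). It has 17 states:
  I0: { [A → . ( F], [F → . A S], [F → . F A A], [F → . b b b], [S → . F Y], [S → . Y A n], [S' → . S], [Y → . *] }  — shift
  I1: { [A → ( . F], [A → . ( F], [F → . A S], [F → . F A A], [F → . b b b] }  — shift
  I2: { [Y → * .] }  — reduce
  I3: { [A → . ( F], [F → . A S], [F → . F A A], [F → . b b b], [F → A . S], [S → . F Y], [S → . Y A n], [Y → . *] }  — shift
  I4: { [A → . ( F], [F → F . A A], [S → F . Y], [Y → . *] }  — shift
  I5: { [S' → S .] }  — accept
  I6: { [A → . ( F], [S → Y . A n] }  — shift
  I7: { [F → b . b b] }  — shift
  I8: { [F → b b . b] }  — shift
  I9: { [F → b b b .] }  — reduce
  I10: { [S → Y A . n] }  — shift
  I11: { [S → Y A n .] }  — reduce
  I12: { [A → . ( F], [F → F A . A] }  — shift
  I13: { [S → F Y .] }  — reduce
  I14: { [F → F A A .] }  — reduce
  I15: { [F → A S .] }  — reduce
  I16: { [A → ( F .], [A → . ( F], [F → F . A A] }  — shift, reduce

Conflict in state I16:
  Shift-reduce conflict between [A → ( F .] and [A → . ( F]
So the grammar is NOT LR(0).

Answer: No. Shift-reduce conflict between [A → ( F .] and [A → . ( F]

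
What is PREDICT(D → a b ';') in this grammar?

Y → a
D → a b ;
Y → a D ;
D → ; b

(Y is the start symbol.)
{ 'a' }

PREDICT(D → a b ';') = (FIRST(RHS) \ {ε}) ∪ (FOLLOW(D) if ε ∈ FIRST(RHS), i.e. RHS ⇒* ε)
FIRST(a b ';') = { 'a' }
ε ∉ FIRST(a b ';'), so FOLLOW(D) is not added.
PREDICT(D → a b ';') = { 'a' }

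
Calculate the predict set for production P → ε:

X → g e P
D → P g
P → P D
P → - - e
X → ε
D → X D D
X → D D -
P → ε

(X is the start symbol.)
PREDICT(P → ε) = (FIRST(RHS) \ {ε}) ∪ (FOLLOW(P) if ε ∈ FIRST(RHS), i.e. RHS ⇒* ε)
The right-hand side is ε (FIRST(ε) = { ε }), so the predict set is FOLLOW(P) = { $, '-', 'g' }
PREDICT(P → ε) = { $, '-', 'g' }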